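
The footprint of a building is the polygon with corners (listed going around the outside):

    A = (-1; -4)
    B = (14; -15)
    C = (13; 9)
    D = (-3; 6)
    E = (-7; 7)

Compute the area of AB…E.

276.5

Apply the shoelace formula: 2A = Σ (x_i·y_{i+1} − x_{i+1}·y_i), indices taken mod 5.
Cross-terms: 71, 321, 105, 21, 35  ⇒  Σ = 553
Area = |Σ|/2 = 276.5.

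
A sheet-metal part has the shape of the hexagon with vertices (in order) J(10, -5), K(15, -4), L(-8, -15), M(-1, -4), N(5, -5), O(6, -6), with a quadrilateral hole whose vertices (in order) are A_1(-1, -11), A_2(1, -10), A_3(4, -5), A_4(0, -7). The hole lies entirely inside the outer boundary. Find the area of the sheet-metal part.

Outer boundary:
Σ = (35) + (-257) + (17) + (25) + (0) + (30) = -150
Area = |Σ|/2 = 75.
Hole:
A_1→A_2: (-1)(-10) − (1)(-11) = 21
A_2→A_3: (1)(-5) − (4)(-10) = 35
A_3→A_4: (4)(-7) − (0)(-5) = -28
A_4→A_1: (0)(-11) − (-1)(-7) = -7
Σ = 21
Area = |Σ|/2 = 10.5.
Net area = 75 − 10.5 = 64.5.

64.5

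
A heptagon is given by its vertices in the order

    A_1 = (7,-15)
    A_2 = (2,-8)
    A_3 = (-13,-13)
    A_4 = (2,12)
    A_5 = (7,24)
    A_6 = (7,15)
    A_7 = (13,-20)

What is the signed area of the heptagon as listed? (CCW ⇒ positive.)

Apply the surveyor's formula: 2A = Σ (x_i·y_{i+1} − x_{i+1}·y_i), indices taken mod 7.
A_1→A_2: (7)(-8) − (2)(-15) = -26
A_2→A_3: (2)(-13) − (-13)(-8) = -130
A_3→A_4: (-13)(12) − (2)(-13) = -130
A_4→A_5: (2)(24) − (7)(12) = -36
A_5→A_6: (7)(15) − (7)(24) = -63
A_6→A_7: (7)(-20) − (13)(15) = -335
A_7→A_1: (13)(-15) − (7)(-20) = -55
Σ = -775
Signed area = Σ/2 = -387.5 (negative ⇒ clockwise traversal).

-387.5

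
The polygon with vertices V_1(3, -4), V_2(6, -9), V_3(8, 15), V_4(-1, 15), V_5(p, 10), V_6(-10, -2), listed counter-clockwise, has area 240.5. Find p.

The doubled signed area Σ (x_i y_{i+1} − x_{i+1} y_i) is linear in p.
With p=0 it equals 430; the coefficient of p is -17 (from the two edges through V_5).
So -17·p + 430 = 2·240.5 = 481 ⇒ p = -3.

-3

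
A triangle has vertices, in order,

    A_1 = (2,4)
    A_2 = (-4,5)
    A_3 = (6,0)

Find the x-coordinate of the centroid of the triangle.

Apply the shoelace formula. First the cross-terms c_i = x_i·y_{i+1} − x_{i+1}·y_i:
  26, -30, 24  ⇒  2A = 20, A = 10.
Then Σ (x_i + x_{i+1})·c_i = 80, so x̄ = 80 / (6·10) = 4/3.

4/3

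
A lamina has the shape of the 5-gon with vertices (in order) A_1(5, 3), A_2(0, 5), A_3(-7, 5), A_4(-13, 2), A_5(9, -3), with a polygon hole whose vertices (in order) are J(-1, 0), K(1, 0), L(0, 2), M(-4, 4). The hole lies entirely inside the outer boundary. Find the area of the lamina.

80

Outer boundary:
Σ = (25) + (35) + (51) + (21) + (42) = 174
Area = |Σ|/2 = 87.
Hole:
Apply Gauss's area formula: 2A = Σ (x_i·y_{i+1} − x_{i+1}·y_i), indices taken mod 4.
Σ = (0) + (2) + (8) + (4) = 14
Area = |Σ|/2 = 7.
Net area = 87 − 7 = 80.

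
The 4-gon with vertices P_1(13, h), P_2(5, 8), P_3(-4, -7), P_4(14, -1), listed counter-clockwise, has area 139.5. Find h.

The doubled signed area Σ (x_i y_{i+1} − x_{i+1} y_i) is linear in h.
With h=0 it equals 216; the coefficient of h is 9 (from the two edges through P_1).
So 9·h + 216 = 2·139.5 = 279 ⇒ h = 7.

7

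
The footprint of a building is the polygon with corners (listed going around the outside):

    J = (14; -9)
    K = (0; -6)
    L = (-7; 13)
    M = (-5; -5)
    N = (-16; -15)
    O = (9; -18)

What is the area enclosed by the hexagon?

Apply the surveyor's formula: 2A = Σ (x_i·y_{i+1} − x_{i+1}·y_i), indices taken mod 6.
Σ = (-84) + (-42) + (100) + (-5) + (423) + (171) = 563
Area = |Σ|/2 = 281.5.

281.5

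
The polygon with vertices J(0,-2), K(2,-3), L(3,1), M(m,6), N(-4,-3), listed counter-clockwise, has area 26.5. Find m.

The doubled signed area Σ (x_i y_{i+1} − x_{i+1} y_i) is linear in m.
With m=0 it equals 65; the coefficient of m is -4 (from the two edges through M).
So -4·m + 65 = 2·26.5 = 53 ⇒ m = 3.

3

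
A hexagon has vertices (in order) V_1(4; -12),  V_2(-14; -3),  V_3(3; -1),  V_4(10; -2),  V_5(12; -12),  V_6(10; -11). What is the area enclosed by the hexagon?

168.5

Apply the shoelace (surveyor's) formula: 2A = Σ (x_i·y_{i+1} − x_{i+1}·y_i), indices taken mod 6.
Cross-terms: -180, 23, 4, -96, -12, -76  ⇒  Σ = -337
Area = |Σ|/2 = 168.5.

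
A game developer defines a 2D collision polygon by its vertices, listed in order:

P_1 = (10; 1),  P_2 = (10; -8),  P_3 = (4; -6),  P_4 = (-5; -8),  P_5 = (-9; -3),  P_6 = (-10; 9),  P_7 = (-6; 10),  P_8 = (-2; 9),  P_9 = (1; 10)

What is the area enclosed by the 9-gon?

Σ = (-90) + (-28) + (-62) + (-57) + (-111) + (-46) + (-34) + (-29) + (-99) = -556
Area = |Σ|/2 = 278.

278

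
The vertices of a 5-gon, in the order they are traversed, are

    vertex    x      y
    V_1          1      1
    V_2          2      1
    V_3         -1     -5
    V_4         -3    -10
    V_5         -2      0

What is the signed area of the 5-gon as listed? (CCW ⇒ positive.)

Apply the shoelace (surveyor's) formula: 2A = Σ (x_i·y_{i+1} − x_{i+1}·y_i), indices taken mod 5.
Σ = (-1) + (-9) + (-5) + (-20) + (-2) = -37
Signed area = Σ/2 = -18.5 (negative ⇒ clockwise traversal).

-18.5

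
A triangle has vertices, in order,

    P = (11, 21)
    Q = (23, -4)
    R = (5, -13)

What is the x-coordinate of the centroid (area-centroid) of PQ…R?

13

Apply Gauss's area formula. First the cross-terms c_i = x_i·y_{i+1} − x_{i+1}·y_i:
  -527, -279, 248  ⇒  2A = -558, A = -279.
Then Σ (x_i + x_{i+1})·c_i = -21762, so x̄ = -21762 / (6·(-279)) = 13.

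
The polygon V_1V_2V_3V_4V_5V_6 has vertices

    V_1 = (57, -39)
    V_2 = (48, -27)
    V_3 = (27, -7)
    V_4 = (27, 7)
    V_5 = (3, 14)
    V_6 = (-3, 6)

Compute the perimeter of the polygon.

|V_1V_2| = √((-9)² + (12)²) = √225 = 15
|V_2V_3| = √((-21)² + (20)²) = √841 = 29
|V_3V_4| = √((0)² + (14)²) = √196 = 14
|V_4V_5| = √((-24)² + (7)²) = √625 = 25
|V_5V_6| = √((-6)² + (-8)²) = √100 = 10
|V_6V_1| = √((60)² + (-45)²) = √5625 = 75
Perimeter = 15 + 29 + 14 + 25 + 10 + 75 = 168.

168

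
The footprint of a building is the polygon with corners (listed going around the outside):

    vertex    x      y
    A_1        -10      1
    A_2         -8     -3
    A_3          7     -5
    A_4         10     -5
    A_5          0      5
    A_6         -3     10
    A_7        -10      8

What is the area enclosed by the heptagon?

Apply Gauss's area formula: 2A = Σ (x_i·y_{i+1} − x_{i+1}·y_i), indices taken mod 7.
Σ = (38) + (61) + (15) + (50) + (15) + (76) + (70) = 325
Area = |Σ|/2 = 162.5.

162.5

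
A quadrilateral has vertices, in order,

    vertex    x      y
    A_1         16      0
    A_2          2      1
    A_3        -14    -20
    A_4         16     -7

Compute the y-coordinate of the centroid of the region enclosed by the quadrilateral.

Apply the surveyor's formula. First the cross-terms c_i = x_i·y_{i+1} − x_{i+1}·y_i:
  16, -26, 418, 112  ⇒  2A = 520, A = 260.
Then Σ (y_i + y_{i+1})·c_i = -11560, so ȳ = -11560 / (6·260) = -289/39.

-289/39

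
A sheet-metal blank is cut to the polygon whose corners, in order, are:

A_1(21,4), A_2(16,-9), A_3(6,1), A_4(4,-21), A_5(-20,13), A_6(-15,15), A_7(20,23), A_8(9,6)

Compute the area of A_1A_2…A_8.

Apply Gauss's area formula: 2A = Σ (x_i·y_{i+1} − x_{i+1}·y_i), indices taken mod 8.
A_1→A_2: (21)(-9) − (16)(4) = -253
A_2→A_3: (16)(1) − (6)(-9) = 70
A_3→A_4: (6)(-21) − (4)(1) = -130
A_4→A_5: (4)(13) − (-20)(-21) = -368
A_5→A_6: (-20)(15) − (-15)(13) = -105
A_6→A_7: (-15)(23) − (20)(15) = -645
A_7→A_8: (20)(6) − (9)(23) = -87
A_8→A_1: (9)(4) − (21)(6) = -90
Σ = -1608
Area = |Σ|/2 = 804.

804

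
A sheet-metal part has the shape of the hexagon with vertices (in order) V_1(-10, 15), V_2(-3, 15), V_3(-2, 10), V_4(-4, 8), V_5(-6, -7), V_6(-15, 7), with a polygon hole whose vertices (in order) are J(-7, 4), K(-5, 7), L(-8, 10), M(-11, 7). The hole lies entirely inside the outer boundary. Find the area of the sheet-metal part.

Outer boundary:
Apply Gauss's area formula: 2A = Σ (x_i·y_{i+1} − x_{i+1}·y_i), indices taken mod 6.
Cross-terms: -105, 0, 24, 76, -147, -155  ⇒  Σ = -307
Area = |Σ|/2 = 153.5.
Hole:
Apply the shoelace (surveyor's) formula: 2A = Σ (x_i·y_{i+1} − x_{i+1}·y_i), indices taken mod 4.
J→K: (-7)(7) − (-5)(4) = -29
K→L: (-5)(10) − (-8)(7) = 6
L→M: (-8)(7) − (-11)(10) = 54
M→J: (-11)(4) − (-7)(7) = 5
Σ = 36
Area = |Σ|/2 = 18.
Net area = 153.5 − 18 = 135.5.

135.5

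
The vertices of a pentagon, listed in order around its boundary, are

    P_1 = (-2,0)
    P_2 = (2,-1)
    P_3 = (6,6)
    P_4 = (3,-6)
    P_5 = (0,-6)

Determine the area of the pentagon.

32

Σ = (2) + (18) + (-54) + (-18) + (-12) = -64
Area = |Σ|/2 = 32.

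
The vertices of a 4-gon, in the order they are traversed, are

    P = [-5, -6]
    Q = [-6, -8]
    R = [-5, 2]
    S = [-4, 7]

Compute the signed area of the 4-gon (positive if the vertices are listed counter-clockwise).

-8

Apply the surveyor's formula: 2A = Σ (x_i·y_{i+1} − x_{i+1}·y_i), indices taken mod 4.
Σ = (4) + (-52) + (-27) + (59) = -16
Signed area = Σ/2 = -8 (negative ⇒ clockwise traversal).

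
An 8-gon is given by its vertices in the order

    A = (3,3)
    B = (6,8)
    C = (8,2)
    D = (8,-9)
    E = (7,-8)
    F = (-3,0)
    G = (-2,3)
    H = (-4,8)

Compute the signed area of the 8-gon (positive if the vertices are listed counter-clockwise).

Σ = (6) + (-52) + (-88) + (-1) + (-24) + (-9) + (-4) + (-36) = -208
Signed area = Σ/2 = -104 (negative ⇒ clockwise traversal).

-104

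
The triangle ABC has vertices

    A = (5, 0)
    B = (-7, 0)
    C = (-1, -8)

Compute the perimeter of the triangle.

|AB| = √((-12)² + (0)²) = √144 = 12
|BC| = √((6)² + (-8)²) = √100 = 10
|CA| = √((6)² + (8)²) = √100 = 10
Perimeter = 12 + 10 + 10 = 32.

32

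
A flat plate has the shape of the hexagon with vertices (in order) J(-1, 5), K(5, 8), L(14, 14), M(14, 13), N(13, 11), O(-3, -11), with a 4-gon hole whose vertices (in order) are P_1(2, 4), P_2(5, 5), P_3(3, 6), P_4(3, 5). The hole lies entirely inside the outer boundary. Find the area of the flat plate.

Outer boundary:
Apply the shoelace formula: 2A = Σ (x_i·y_{i+1} − x_{i+1}·y_i), indices taken mod 6.
Cross-terms: -33, -42, -14, -15, -110, -26  ⇒  Σ = -240
Area = |Σ|/2 = 120.
Hole:
P_1→P_2: (2)(5) − (5)(4) = -10
P_2→P_3: (5)(6) − (3)(5) = 15
P_3→P_4: (3)(5) − (3)(6) = -3
P_4→P_1: (3)(4) − (2)(5) = 2
Σ = 4
Area = |Σ|/2 = 2.
Net area = 120 − 2 = 118.

118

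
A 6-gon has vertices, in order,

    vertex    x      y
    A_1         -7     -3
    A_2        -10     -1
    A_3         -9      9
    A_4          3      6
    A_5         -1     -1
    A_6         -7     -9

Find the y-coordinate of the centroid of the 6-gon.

59/30

Apply the surveyor's formula. First the cross-terms c_i = x_i·y_{i+1} − x_{i+1}·y_i:
  -23, -99, -81, 3, 2, -42  ⇒  2A = -240, A = -120.
Then Σ (y_i + y_{i+1})·c_i = -1416, so ȳ = -1416 / (6·(-120)) = 59/30.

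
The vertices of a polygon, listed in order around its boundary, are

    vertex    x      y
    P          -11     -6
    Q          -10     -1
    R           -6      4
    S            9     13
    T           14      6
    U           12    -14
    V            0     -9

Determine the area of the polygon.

406

Apply the surveyor's formula: 2A = Σ (x_i·y_{i+1} − x_{i+1}·y_i), indices taken mod 7.
Cross-terms: -49, -46, -114, -128, -268, -108, -99  ⇒  Σ = -812
Area = |Σ|/2 = 406.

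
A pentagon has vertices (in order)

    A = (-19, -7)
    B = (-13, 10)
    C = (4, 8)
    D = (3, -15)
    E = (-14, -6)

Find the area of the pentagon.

Apply Gauss's area formula: 2A = Σ (x_i·y_{i+1} − x_{i+1}·y_i), indices taken mod 5.
Cross-terms: -281, -144, -84, -228, -16  ⇒  Σ = -753
Area = |Σ|/2 = 376.5.

376.5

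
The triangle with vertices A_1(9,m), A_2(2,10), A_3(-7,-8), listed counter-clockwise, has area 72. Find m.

The doubled signed area Σ (x_i y_{i+1} − x_{i+1} y_i) is linear in m.
With m=0 it equals 216; the coefficient of m is -9 (from the two edges through A_1).
So -9·m + 216 = 2·72 = 144 ⇒ m = 8.

8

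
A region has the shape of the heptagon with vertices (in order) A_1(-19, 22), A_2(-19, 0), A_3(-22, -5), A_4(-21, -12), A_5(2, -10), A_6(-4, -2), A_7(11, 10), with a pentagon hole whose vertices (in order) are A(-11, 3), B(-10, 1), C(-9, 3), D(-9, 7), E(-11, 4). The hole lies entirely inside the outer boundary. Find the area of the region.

Outer boundary:
Apply the surveyor's formula: 2A = Σ (x_i·y_{i+1} − x_{i+1}·y_i), indices taken mod 7.
A_1→A_2: (-19)(0) − (-19)(22) = 418
A_2→A_3: (-19)(-5) − (-22)(0) = 95
A_3→A_4: (-22)(-12) − (-21)(-5) = 159
A_4→A_5: (-21)(-10) − (2)(-12) = 234
A_5→A_6: (2)(-2) − (-4)(-10) = -44
A_6→A_7: (-4)(10) − (11)(-2) = -18
A_7→A_1: (11)(22) − (-19)(10) = 432
Σ = 1276
Area = |Σ|/2 = 638.
Hole:
Apply the shoelace formula: 2A = Σ (x_i·y_{i+1} − x_{i+1}·y_i), indices taken mod 5.
Σ = (19) + (-21) + (-36) + (41) + (11) = 14
Area = |Σ|/2 = 7.
Net area = 638 − 7 = 631.

631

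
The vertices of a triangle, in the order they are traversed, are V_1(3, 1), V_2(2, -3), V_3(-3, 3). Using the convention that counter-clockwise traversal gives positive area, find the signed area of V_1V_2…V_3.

Cross-terms: -11, -3, -12  ⇒  Σ = -26
Signed area = Σ/2 = -13 (negative ⇒ clockwise traversal).

-13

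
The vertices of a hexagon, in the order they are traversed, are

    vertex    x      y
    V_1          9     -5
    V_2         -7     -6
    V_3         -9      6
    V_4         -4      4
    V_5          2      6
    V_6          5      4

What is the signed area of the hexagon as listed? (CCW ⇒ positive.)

-156

Apply the shoelace formula: 2A = Σ (x_i·y_{i+1} − x_{i+1}·y_i), indices taken mod 6.
Σ = (-89) + (-96) + (-12) + (-32) + (-22) + (-61) = -312
Signed area = Σ/2 = -156 (negative ⇒ clockwise traversal).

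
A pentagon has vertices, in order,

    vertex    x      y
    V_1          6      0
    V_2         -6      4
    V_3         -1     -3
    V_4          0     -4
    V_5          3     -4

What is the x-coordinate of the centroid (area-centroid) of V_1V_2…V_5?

Apply the shoelace (surveyor's) formula. First the cross-terms c_i = x_i·y_{i+1} − x_{i+1}·y_i:
  24, 22, 4, 12, 24  ⇒  2A = 86, A = 43.
Then Σ (x_i + x_{i+1})·c_i = 94, so x̄ = 94 / (6·43) = 47/129.

47/129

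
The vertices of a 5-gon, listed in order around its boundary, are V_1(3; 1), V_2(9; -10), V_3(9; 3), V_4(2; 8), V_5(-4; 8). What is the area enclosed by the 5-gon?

Apply the shoelace formula: 2A = Σ (x_i·y_{i+1} − x_{i+1}·y_i), indices taken mod 5.
V_1→V_2: (3)(-10) − (9)(1) = -39
V_2→V_3: (9)(3) − (9)(-10) = 117
V_3→V_4: (9)(8) − (2)(3) = 66
V_4→V_5: (2)(8) − (-4)(8) = 48
V_5→V_1: (-4)(1) − (3)(8) = -28
Σ = 164
Area = |Σ|/2 = 82.

82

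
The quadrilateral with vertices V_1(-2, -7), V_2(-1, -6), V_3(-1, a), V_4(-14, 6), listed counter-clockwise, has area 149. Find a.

The doubled signed area Σ (x_i y_{i+1} − x_{i+1} y_i) is linear in a.
With a=0 it equals 103; the coefficient of a is 13 (from the two edges through V_3).
So 13·a + 103 = 2·149 = 298 ⇒ a = 15.

15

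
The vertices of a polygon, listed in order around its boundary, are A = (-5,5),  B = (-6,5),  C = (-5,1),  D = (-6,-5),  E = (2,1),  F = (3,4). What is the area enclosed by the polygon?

Cross-terms: 5, 19, 31, 4, 5, 35  ⇒  Σ = 99
Area = |Σ|/2 = 49.5.

49.5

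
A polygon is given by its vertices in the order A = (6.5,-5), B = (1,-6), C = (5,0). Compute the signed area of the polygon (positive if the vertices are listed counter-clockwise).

Apply the surveyor's formula: 2A = Σ (x_i·y_{i+1} − x_{i+1}·y_i), indices taken mod 3.
A→B: (6.5)(-6) − (1)(-5) = -34
B→C: (1)(0) − (5)(-6) = 30
C→A: (5)(-5) − (6.5)(0) = -25
Σ = -29
Signed area = Σ/2 = -14.5 (negative ⇒ clockwise traversal).

-14.5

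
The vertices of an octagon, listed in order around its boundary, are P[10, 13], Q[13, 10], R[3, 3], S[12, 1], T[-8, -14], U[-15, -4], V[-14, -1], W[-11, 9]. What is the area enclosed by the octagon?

P→Q: (10)(10) − (13)(13) = -69
Q→R: (13)(3) − (3)(10) = 9
R→S: (3)(1) − (12)(3) = -33
S→T: (12)(-14) − (-8)(1) = -160
T→U: (-8)(-4) − (-15)(-14) = -178
U→V: (-15)(-1) − (-14)(-4) = -41
V→W: (-14)(9) − (-11)(-1) = -137
W→P: (-11)(13) − (10)(9) = -233
Σ = -842
Area = |Σ|/2 = 421.

421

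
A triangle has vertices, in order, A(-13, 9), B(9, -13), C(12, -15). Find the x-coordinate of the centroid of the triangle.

8/3

Apply the shoelace formula. First the cross-terms c_i = x_i·y_{i+1} − x_{i+1}·y_i:
  88, 21, -87  ⇒  2A = 22, A = 11.
Then Σ (x_i + x_{i+1})·c_i = 176, so x̄ = 176 / (6·11) = 8/3.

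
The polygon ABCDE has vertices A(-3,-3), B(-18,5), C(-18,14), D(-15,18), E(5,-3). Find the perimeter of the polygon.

68

|AB| = √((-15)² + (8)²) = √289 = 17
|BC| = √((0)² + (9)²) = √81 = 9
|CD| = √((3)² + (4)²) = √25 = 5
|DE| = √((20)² + (-21)²) = √841 = 29
|EA| = √((-8)² + (0)²) = √64 = 8
Perimeter = 17 + 9 + 5 + 29 + 8 = 68.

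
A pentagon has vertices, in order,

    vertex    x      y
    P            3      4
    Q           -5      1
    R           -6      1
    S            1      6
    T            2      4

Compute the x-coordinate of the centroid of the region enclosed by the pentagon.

Apply Gauss's area formula. First the cross-terms c_i = x_i·y_{i+1} − x_{i+1}·y_i:
  23, 1, -37, -8, -4  ⇒  2A = -25, A = -12.5.
Then Σ (x_i + x_{i+1})·c_i = 84, so x̄ = 84 / (6·(-12.5)) = -1.12.

-1.12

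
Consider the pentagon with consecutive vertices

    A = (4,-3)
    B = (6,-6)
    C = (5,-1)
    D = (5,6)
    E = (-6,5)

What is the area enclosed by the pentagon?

56

A→B: (4)(-6) − (6)(-3) = -6
B→C: (6)(-1) − (5)(-6) = 24
C→D: (5)(6) − (5)(-1) = 35
D→E: (5)(5) − (-6)(6) = 61
E→A: (-6)(-3) − (4)(5) = -2
Σ = 112
Area = |Σ|/2 = 56.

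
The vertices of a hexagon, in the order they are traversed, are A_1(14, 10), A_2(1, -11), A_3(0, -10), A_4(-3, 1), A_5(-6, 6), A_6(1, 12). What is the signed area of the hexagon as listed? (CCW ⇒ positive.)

-226

Σ = (-164) + (-10) + (-30) + (-12) + (-78) + (-158) = -452
Signed area = Σ/2 = -226 (negative ⇒ clockwise traversal).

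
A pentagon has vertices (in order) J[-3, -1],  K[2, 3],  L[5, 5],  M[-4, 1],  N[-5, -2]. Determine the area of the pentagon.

12.5

Σ = (-7) + (-5) + (25) + (13) + (-1) = 25
Area = |Σ|/2 = 12.5.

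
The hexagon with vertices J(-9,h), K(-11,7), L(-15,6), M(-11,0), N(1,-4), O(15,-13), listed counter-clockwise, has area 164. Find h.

12

The doubled signed area Σ (x_i y_{i+1} − x_{i+1} y_i) is linear in h.
With h=0 it equals 16; the coefficient of h is 26 (from the two edges through J).
So 26·h + 16 = 2·164 = 328 ⇒ h = 12.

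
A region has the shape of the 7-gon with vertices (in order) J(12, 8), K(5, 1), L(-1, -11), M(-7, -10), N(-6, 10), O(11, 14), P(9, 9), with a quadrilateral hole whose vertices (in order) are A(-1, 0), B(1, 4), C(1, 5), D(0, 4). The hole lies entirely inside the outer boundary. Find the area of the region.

265.5

Outer boundary:
Apply the surveyor's formula: 2A = Σ (x_i·y_{i+1} − x_{i+1}·y_i), indices taken mod 7.
J→K: (12)(1) − (5)(8) = -28
K→L: (5)(-11) − (-1)(1) = -54
L→M: (-1)(-10) − (-7)(-11) = -67
M→N: (-7)(10) − (-6)(-10) = -130
N→O: (-6)(14) − (11)(10) = -194
O→P: (11)(9) − (9)(14) = -27
P→J: (9)(8) − (12)(9) = -36
Σ = -536
Area = |Σ|/2 = 268.
Hole:
A→B: (-1)(4) − (1)(0) = -4
B→C: (1)(5) − (1)(4) = 1
C→D: (1)(4) − (0)(5) = 4
D→A: (0)(0) − (-1)(4) = 4
Σ = 5
Area = |Σ|/2 = 2.5.
Net area = 268 − 2.5 = 265.5.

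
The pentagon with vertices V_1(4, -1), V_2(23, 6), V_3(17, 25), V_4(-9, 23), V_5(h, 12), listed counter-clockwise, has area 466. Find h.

Write out the shoelace sum; only the two edges meeting at V_5 involve h:
2·Area = [((-9)·12 − h·23) + (h·(-1) − 4·12)] + 1136
       = -24·h + 980 = 932
⇒ h = 2.

2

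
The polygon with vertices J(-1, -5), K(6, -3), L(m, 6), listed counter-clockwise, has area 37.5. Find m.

0

Write out the shoelace sum; only the two edges meeting at L involve m:
2·Area = [(6·6 − m·(-3)) + (m·(-5) − (-1)·6)] + 33
       = -2·m + 75 = 75
⇒ m = 0.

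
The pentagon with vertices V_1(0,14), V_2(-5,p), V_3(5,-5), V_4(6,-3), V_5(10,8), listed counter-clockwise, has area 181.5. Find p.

-7

The doubled signed area Σ (x_i y_{i+1} − x_{i+1} y_i) is linear in p.
With p=0 it equals 328; the coefficient of p is -5 (from the two edges through V_2).
So -5·p + 328 = 2·181.5 = 363 ⇒ p = -7.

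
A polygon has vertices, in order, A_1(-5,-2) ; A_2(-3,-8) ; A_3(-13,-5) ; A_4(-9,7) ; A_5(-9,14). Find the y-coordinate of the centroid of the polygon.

-139/249

Apply the shoelace formula. First the cross-terms c_i = x_i·y_{i+1} − x_{i+1}·y_i:
  34, -89, -136, -63, 88  ⇒  2A = -166, A = -83.
Then Σ (y_i + y_{i+1})·c_i = 278, so ȳ = 278 / (6·(-83)) = -139/249.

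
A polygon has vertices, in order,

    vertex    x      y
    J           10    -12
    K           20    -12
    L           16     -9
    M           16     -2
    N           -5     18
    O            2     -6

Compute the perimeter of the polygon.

86

|JK| = √((10)² + (0)²) = √100 = 10
|KL| = √((-4)² + (3)²) = √25 = 5
|LM| = √((0)² + (7)²) = √49 = 7
|MN| = √((-21)² + (20)²) = √841 = 29
|NO| = √((7)² + (-24)²) = √625 = 25
|OJ| = √((8)² + (-6)²) = √100 = 10
Perimeter = 10 + 5 + 7 + 29 + 25 + 10 = 86.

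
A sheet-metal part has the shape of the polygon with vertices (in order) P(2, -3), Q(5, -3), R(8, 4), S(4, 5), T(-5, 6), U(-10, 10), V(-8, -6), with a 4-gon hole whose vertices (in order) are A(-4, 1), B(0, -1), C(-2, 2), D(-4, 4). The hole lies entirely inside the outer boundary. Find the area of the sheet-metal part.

Outer boundary:
Apply the surveyor's formula: 2A = Σ (x_i·y_{i+1} − x_{i+1}·y_i), indices taken mod 7.
Cross-terms: 9, 44, 24, 49, 10, 140, 36  ⇒  Σ = 312
Area = |Σ|/2 = 156.
Hole:
Cross-terms: 4, -2, 0, 12  ⇒  Σ = 14
Area = |Σ|/2 = 7.
Net area = 156 − 7 = 149.

149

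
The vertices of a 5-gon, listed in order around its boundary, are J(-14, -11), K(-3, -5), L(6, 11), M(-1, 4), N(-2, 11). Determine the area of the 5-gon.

121

Apply Gauss's area formula: 2A = Σ (x_i·y_{i+1} − x_{i+1}·y_i), indices taken mod 5.
J→K: (-14)(-5) − (-3)(-11) = 37
K→L: (-3)(11) − (6)(-5) = -3
L→M: (6)(4) − (-1)(11) = 35
M→N: (-1)(11) − (-2)(4) = -3
N→J: (-2)(-11) − (-14)(11) = 176
Σ = 242
Area = |Σ|/2 = 121.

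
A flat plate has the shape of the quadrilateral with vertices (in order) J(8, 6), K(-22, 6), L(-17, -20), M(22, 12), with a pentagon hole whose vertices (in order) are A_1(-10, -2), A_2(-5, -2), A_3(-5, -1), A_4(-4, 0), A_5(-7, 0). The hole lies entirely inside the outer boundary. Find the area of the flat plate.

489.5

Outer boundary:
Apply the shoelace (surveyor's) formula: 2A = Σ (x_i·y_{i+1} − x_{i+1}·y_i), indices taken mod 4.
J→K: (8)(6) − (-22)(6) = 180
K→L: (-22)(-20) − (-17)(6) = 542
L→M: (-17)(12) − (22)(-20) = 236
M→J: (22)(6) − (8)(12) = 36
Σ = 994
Area = |Σ|/2 = 497.
Hole:
Cross-terms: 10, -5, -4, 0, 14  ⇒  Σ = 15
Area = |Σ|/2 = 7.5.
Net area = 497 − 7.5 = 489.5.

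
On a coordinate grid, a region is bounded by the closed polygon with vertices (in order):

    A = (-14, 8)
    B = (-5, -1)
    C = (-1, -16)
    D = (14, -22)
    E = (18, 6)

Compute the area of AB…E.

543.5

Apply Gauss's area formula: 2A = Σ (x_i·y_{i+1} − x_{i+1}·y_i), indices taken mod 5.
Cross-terms: 54, 79, 246, 480, 228  ⇒  Σ = 1087
Area = |Σ|/2 = 543.5.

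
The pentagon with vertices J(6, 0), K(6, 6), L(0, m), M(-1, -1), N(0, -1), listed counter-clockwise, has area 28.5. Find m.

2

The doubled signed area Σ (x_i y_{i+1} − x_{i+1} y_i) is linear in m.
With m=0 it equals 43; the coefficient of m is 7 (from the two edges through L).
So 7·m + 43 = 2·28.5 = 57 ⇒ m = 2.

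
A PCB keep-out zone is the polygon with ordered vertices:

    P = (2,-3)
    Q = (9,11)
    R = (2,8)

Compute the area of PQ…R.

38.5

Σ = (49) + (50) + (-22) = 77
Area = |Σ|/2 = 38.5.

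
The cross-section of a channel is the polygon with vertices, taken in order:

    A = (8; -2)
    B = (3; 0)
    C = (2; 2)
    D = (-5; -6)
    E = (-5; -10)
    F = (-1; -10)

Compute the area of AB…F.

Apply the surveyor's formula: 2A = Σ (x_i·y_{i+1} − x_{i+1}·y_i), indices taken mod 6.
Cross-terms: 6, 6, -2, 20, 40, 82  ⇒  Σ = 152
Area = |Σ|/2 = 76.

76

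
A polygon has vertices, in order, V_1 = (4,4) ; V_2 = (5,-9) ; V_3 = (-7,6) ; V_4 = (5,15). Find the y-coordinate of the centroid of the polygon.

Apply the shoelace (surveyor's) formula. First the cross-terms c_i = x_i·y_{i+1} − x_{i+1}·y_i:
  -56, -33, -135, -40  ⇒  2A = -264, A = -132.
Then Σ (y_i + y_{i+1})·c_i = -3216, so ȳ = -3216 / (6·(-132)) = 134/33.

134/33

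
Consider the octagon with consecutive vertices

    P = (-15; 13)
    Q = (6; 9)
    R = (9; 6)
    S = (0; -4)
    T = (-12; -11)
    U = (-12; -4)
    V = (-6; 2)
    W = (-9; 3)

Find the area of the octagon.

Apply the surveyor's formula: 2A = Σ (x_i·y_{i+1} − x_{i+1}·y_i), indices taken mod 8.
Σ = (-213) + (-45) + (-36) + (-48) + (-84) + (-48) + (0) + (-72) = -546
Area = |Σ|/2 = 273.

273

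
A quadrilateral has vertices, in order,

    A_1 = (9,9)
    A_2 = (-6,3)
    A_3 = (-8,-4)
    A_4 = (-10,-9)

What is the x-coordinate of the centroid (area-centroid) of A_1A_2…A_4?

Apply the shoelace formula. First the cross-terms c_i = x_i·y_{i+1} − x_{i+1}·y_i:
  81, 48, 32, -9  ⇒  2A = 152, A = 76.
Then Σ (x_i + x_{i+1})·c_i = -996, so x̄ = -996 / (6·76) = -83/38.

-83/38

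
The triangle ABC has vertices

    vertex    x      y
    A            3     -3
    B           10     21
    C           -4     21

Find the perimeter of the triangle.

64

|AB| = √((7)² + (24)²) = √625 = 25
|BC| = √((-14)² + (0)²) = √196 = 14
|CA| = √((7)² + (-24)²) = √625 = 25
Perimeter = 25 + 14 + 25 = 64.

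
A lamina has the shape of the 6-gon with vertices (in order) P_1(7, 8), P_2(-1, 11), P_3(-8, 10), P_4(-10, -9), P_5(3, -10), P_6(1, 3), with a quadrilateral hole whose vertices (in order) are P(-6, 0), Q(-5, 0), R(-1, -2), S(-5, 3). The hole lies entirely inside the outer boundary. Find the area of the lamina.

Outer boundary:
Apply the shoelace formula: 2A = Σ (x_i·y_{i+1} − x_{i+1}·y_i), indices taken mod 6.
Cross-terms: 85, 78, 172, 127, 19, -13  ⇒  Σ = 468
Area = |Σ|/2 = 234.
Hole:
Apply the shoelace formula: 2A = Σ (x_i·y_{i+1} − x_{i+1}·y_i), indices taken mod 4.
P→Q: (-6)(0) − (-5)(0) = 0
Q→R: (-5)(-2) − (-1)(0) = 10
R→S: (-1)(3) − (-5)(-2) = -13
S→P: (-5)(0) − (-6)(3) = 18
Σ = 15
Area = |Σ|/2 = 7.5.
Net area = 234 − 7.5 = 226.5.

226.5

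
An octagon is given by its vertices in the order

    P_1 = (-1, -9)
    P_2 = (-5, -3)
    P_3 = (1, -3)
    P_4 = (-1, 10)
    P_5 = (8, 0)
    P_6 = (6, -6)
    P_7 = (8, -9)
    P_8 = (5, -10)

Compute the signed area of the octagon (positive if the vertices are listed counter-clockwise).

-120.5

Apply the surveyor's formula: 2A = Σ (x_i·y_{i+1} − x_{i+1}·y_i), indices taken mod 8.
P_1→P_2: (-1)(-3) − (-5)(-9) = -42
P_2→P_3: (-5)(-3) − (1)(-3) = 18
P_3→P_4: (1)(10) − (-1)(-3) = 7
P_4→P_5: (-1)(0) − (8)(10) = -80
P_5→P_6: (8)(-6) − (6)(0) = -48
P_6→P_7: (6)(-9) − (8)(-6) = -6
P_7→P_8: (8)(-10) − (5)(-9) = -35
P_8→P_1: (5)(-9) − (-1)(-10) = -55
Σ = -241
Signed area = Σ/2 = -120.5 (negative ⇒ clockwise traversal).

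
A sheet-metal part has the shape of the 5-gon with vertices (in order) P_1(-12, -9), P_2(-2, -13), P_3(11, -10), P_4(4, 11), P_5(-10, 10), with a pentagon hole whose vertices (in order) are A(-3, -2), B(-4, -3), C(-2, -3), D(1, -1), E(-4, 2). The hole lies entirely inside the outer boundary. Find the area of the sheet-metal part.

Outer boundary:
Cross-terms: 138, 163, 161, 150, 210  ⇒  Σ = 822
Area = |Σ|/2 = 411.
Hole:
A→B: (-3)(-3) − (-4)(-2) = 1
B→C: (-4)(-3) − (-2)(-3) = 6
C→D: (-2)(-1) − (1)(-3) = 5
D→E: (1)(2) − (-4)(-1) = -2
E→A: (-4)(-2) − (-3)(2) = 14
Σ = 24
Area = |Σ|/2 = 12.
Net area = 411 − 12 = 399.

399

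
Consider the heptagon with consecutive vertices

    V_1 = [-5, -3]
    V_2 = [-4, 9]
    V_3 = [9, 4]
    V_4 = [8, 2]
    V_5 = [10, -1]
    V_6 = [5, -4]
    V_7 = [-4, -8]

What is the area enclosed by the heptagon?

Apply the shoelace (surveyor's) formula: 2A = Σ (x_i·y_{i+1} − x_{i+1}·y_i), indices taken mod 7.
Σ = (-57) + (-97) + (-14) + (-28) + (-35) + (-56) + (-28) = -315
Area = |Σ|/2 = 157.5.

157.5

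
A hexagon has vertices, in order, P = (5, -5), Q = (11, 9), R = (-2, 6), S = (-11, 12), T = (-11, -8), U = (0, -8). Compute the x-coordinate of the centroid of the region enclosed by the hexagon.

Apply the shoelace (surveyor's) formula. First the cross-terms c_i = x_i·y_{i+1} − x_{i+1}·y_i:
  100, 84, 42, 220, 88, 40  ⇒  2A = 574, A = 287.
Then Σ (x_i + x_{i+1})·c_i = -3798, so x̄ = -3798 / (6·287) = -633/287.

-633/287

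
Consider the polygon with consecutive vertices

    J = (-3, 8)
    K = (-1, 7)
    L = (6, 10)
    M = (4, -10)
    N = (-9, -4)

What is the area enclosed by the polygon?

177.5

Apply Gauss's area formula: 2A = Σ (x_i·y_{i+1} − x_{i+1}·y_i), indices taken mod 5.
Cross-terms: -13, -52, -100, -106, -84  ⇒  Σ = -355
Area = |Σ|/2 = 177.5.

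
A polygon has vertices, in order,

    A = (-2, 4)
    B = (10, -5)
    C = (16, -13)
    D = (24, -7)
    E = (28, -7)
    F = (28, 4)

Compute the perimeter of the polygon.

80

|AB| = √((12)² + (-9)²) = √225 = 15
|BC| = √((6)² + (-8)²) = √100 = 10
|CD| = √((8)² + (6)²) = √100 = 10
|DE| = √((4)² + (0)²) = √16 = 4
|EF| = √((0)² + (11)²) = √121 = 11
|FA| = √((-30)² + (0)²) = √900 = 30
Perimeter = 15 + 10 + 10 + 4 + 11 + 30 = 80.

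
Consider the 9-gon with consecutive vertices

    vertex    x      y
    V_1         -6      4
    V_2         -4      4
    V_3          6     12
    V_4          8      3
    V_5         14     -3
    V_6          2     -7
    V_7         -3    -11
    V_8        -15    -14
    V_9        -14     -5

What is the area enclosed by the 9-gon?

344.5

Σ = (-8) + (-72) + (-78) + (-66) + (-92) + (-43) + (-123) + (-121) + (-86) = -689
Area = |Σ|/2 = 344.5.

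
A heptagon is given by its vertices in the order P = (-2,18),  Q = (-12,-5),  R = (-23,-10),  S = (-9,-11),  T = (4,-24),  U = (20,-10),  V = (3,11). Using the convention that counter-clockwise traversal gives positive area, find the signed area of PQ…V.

Σ = (226) + (5) + (163) + (260) + (440) + (250) + (76) = 1420
Signed area = Σ/2 = 710 (positive ⇒ counter-clockwise traversal).

710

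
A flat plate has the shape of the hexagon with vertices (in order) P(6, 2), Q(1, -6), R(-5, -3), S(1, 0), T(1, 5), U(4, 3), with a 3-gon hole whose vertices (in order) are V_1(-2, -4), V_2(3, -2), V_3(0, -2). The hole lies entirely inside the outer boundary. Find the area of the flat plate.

42

Outer boundary:
Apply Gauss's area formula: 2A = Σ (x_i·y_{i+1} − x_{i+1}·y_i), indices taken mod 6.
Σ = (-38) + (-33) + (3) + (5) + (-17) + (-10) = -90
Area = |Σ|/2 = 45.
Hole:
Apply Gauss's area formula: 2A = Σ (x_i·y_{i+1} − x_{i+1}·y_i), indices taken mod 3.
V_1→V_2: (-2)(-2) − (3)(-4) = 16
V_2→V_3: (3)(-2) − (0)(-2) = -6
V_3→V_1: (0)(-4) − (-2)(-2) = -4
Σ = 6
Area = |Σ|/2 = 3.
Net area = 45 − 3 = 42.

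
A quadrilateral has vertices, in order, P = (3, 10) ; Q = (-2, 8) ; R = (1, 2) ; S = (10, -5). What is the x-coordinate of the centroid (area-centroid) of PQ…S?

638/183

Apply the shoelace (surveyor's) formula. First the cross-terms c_i = x_i·y_{i+1} − x_{i+1}·y_i:
  44, -12, -25, 115  ⇒  2A = 122, A = 61.
Then Σ (x_i + x_{i+1})·c_i = 1276, so x̄ = 1276 / (6·61) = 638/183.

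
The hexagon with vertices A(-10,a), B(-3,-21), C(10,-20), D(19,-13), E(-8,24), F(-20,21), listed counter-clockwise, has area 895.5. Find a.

-11

The doubled signed area Σ (x_i y_{i+1} − x_{i+1} y_i) is linear in a.
With a=0 it equals 1604; the coefficient of a is -17 (from the two edges through A).
So -17·a + 1604 = 2·895.5 = 1791 ⇒ a = -11.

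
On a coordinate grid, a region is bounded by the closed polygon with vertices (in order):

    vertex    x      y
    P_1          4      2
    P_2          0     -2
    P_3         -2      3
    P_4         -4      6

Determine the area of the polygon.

22

Σ = (-8) + (-4) + (0) + (-32) = -44
Area = |Σ|/2 = 22.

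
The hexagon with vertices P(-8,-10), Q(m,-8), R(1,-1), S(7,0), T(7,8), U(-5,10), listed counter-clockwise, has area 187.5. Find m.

The doubled signed area Σ (x_i y_{i+1} − x_{i+1} y_i) is linear in m.
With m=0 it equals 375; the coefficient of m is 9 (from the two edges through Q).
So 9·m + 375 = 2·187.5 = 375 ⇒ m = 0.

0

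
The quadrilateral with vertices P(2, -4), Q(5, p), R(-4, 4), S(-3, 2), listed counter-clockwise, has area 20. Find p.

Write out the shoelace sum; only the two edges meeting at Q involve p:
2·Area = [(2·p − 5·(-4)) + (5·4 − (-4)·p)] + 12
       = 6·p + 52 = 40
⇒ p = -2.

-2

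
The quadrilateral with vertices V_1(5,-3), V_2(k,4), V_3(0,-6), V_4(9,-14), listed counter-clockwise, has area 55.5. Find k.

2

The doubled signed area Σ (x_i y_{i+1} − x_{i+1} y_i) is linear in k.
With k=0 it equals 117; the coefficient of k is -3 (from the two edges through V_2).
So -3·k + 117 = 2·55.5 = 111 ⇒ k = 2.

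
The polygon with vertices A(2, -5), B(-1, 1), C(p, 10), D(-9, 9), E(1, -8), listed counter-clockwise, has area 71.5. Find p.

-1

Write out the shoelace sum; only the two edges meeting at C involve p:
2·Area = [((-1)·10 − p·1) + (p·9 − (-9)·10)] + 71
       = 8·p + 151 = 143
⇒ p = -1.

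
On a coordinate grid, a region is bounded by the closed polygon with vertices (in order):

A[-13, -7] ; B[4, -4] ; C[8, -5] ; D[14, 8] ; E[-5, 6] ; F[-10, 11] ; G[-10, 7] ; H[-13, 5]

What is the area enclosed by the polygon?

296

Σ = (80) + (12) + (134) + (124) + (5) + (40) + (41) + (156) = 592
Area = |Σ|/2 = 296.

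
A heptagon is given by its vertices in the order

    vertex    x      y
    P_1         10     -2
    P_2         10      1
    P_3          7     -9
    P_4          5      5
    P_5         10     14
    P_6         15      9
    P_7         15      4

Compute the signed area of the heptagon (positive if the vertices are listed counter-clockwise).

-116

Cross-terms: 30, -97, 80, 20, -120, -75, -70  ⇒  Σ = -232
Signed area = Σ/2 = -116 (negative ⇒ clockwise traversal).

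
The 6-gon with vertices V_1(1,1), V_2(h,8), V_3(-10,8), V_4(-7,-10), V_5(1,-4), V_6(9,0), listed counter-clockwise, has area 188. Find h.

The doubled signed area Σ (x_i y_{i+1} − x_{i+1} y_i) is linear in h.
With h=0 it equals 327; the coefficient of h is 7 (from the two edges through V_2).
So 7·h + 327 = 2·188 = 376 ⇒ h = 7.

7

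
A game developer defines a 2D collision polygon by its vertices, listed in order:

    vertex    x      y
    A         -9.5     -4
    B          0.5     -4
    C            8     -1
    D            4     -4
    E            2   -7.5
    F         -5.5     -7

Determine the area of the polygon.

39.125

Σ = (40) + (31.5) + (-28) + (-22) + (-55.25) + (-44.5) = -78.25
Area = |Σ|/2 = 39.125.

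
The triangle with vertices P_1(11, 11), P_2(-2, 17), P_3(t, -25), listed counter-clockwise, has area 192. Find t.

Write out the shoelace sum; only the two edges meeting at P_3 involve t:
2·Area = [((-2)·(-25) − t·17) + (t·11 − 11·(-25))] + 209
       = -6·t + 534 = 384
⇒ t = 25.

25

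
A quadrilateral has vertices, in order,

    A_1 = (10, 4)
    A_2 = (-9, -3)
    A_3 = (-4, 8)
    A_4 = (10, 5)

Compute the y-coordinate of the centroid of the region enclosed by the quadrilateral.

451/141

Apply the shoelace (surveyor's) formula. First the cross-terms c_i = x_i·y_{i+1} − x_{i+1}·y_i:
  6, -84, -100, -10  ⇒  2A = -188, A = -94.
Then Σ (y_i + y_{i+1})·c_i = -1804, so ȳ = -1804 / (6·(-94)) = 451/141.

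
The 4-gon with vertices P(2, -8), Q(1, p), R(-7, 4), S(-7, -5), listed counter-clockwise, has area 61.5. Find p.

-2

The doubled signed area Σ (x_i y_{i+1} − x_{i+1} y_i) is linear in p.
With p=0 it equals 141; the coefficient of p is 9 (from the two edges through Q).
So 9·p + 141 = 2·61.5 = 123 ⇒ p = -2.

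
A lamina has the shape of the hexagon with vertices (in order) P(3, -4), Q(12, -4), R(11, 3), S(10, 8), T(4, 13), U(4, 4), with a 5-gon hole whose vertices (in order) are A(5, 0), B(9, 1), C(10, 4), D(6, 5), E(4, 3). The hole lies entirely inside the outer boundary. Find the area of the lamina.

Outer boundary:
Apply the surveyor's formula: 2A = Σ (x_i·y_{i+1} − x_{i+1}·y_i), indices taken mod 6.
Σ = (36) + (80) + (58) + (98) + (-36) + (-28) = 208
Area = |Σ|/2 = 104.
Hole:
Σ = (5) + (26) + (26) + (-2) + (-15) = 40
Area = |Σ|/2 = 20.
Net area = 104 − 20 = 84.

84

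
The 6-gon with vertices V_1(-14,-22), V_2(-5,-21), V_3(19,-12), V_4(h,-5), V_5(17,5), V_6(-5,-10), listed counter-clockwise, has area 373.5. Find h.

Write out the shoelace sum; only the two edges meeting at V_4 involve h:
2·Area = [(19·(-5) − h·(-12)) + (h·5 − 17·(-5))] + 468
       = 17·h + 458 = 747
⇒ h = 17.

17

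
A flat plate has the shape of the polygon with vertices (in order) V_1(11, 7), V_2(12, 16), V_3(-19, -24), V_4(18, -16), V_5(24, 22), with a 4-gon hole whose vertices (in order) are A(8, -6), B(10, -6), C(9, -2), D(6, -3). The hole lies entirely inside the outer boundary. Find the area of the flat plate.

765.5

Outer boundary:
Apply the shoelace formula: 2A = Σ (x_i·y_{i+1} − x_{i+1}·y_i), indices taken mod 5.
Cross-terms: 92, 16, 736, 780, -74  ⇒  Σ = 1550
Area = |Σ|/2 = 775.
Hole:
Apply Gauss's area formula: 2A = Σ (x_i·y_{i+1} − x_{i+1}·y_i), indices taken mod 4.
Cross-terms: 12, 34, -15, -12  ⇒  Σ = 19
Area = |Σ|/2 = 9.5.
Net area = 775 − 9.5 = 765.5.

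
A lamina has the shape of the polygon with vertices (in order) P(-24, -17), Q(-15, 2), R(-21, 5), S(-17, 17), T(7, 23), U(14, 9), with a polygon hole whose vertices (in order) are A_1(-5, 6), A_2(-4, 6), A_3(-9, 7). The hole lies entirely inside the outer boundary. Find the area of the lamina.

Outer boundary:
Apply Gauss's area formula: 2A = Σ (x_i·y_{i+1} − x_{i+1}·y_i), indices taken mod 6.
P→Q: (-24)(2) − (-15)(-17) = -303
Q→R: (-15)(5) − (-21)(2) = -33
R→S: (-21)(17) − (-17)(5) = -272
S→T: (-17)(23) − (7)(17) = -510
T→U: (7)(9) − (14)(23) = -259
U→P: (14)(-17) − (-24)(9) = -22
Σ = -1399
Area = |Σ|/2 = 699.5.
Hole:
Apply the surveyor's formula: 2A = Σ (x_i·y_{i+1} − x_{i+1}·y_i), indices taken mod 3.
Σ = (-6) + (26) + (-19) = 1
Area = |Σ|/2 = 0.5.
Net area = 699.5 − 0.5 = 699.

699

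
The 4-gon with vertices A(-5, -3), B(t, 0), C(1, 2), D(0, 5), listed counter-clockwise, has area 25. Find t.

4

The doubled signed area Σ (x_i y_{i+1} − x_{i+1} y_i) is linear in t.
With t=0 it equals 30; the coefficient of t is 5 (from the two edges through B).
So 5·t + 30 = 2·25 = 50 ⇒ t = 4.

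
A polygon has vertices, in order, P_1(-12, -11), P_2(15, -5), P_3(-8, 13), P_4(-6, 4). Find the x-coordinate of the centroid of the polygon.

-26/45

Apply Gauss's area formula. First the cross-terms c_i = x_i·y_{i+1} − x_{i+1}·y_i:
  225, 155, 46, 114  ⇒  2A = 540, A = 270.
Then Σ (x_i + x_{i+1})·c_i = -936, so x̄ = -936 / (6·270) = -26/45.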